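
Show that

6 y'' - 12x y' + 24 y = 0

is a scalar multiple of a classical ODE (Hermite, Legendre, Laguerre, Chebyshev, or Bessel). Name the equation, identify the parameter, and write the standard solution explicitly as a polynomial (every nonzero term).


All three coefficients share the factor 6; dividing through by 6 gives  y'' - 2x y' + 4 y = 0.
This matches the Hermite equation y'' - 2x y' + 2n y = 0 with 2n = 4, so n = 2; the polynomial solution is H_2(x).
With y = sum_k a_k x^k, matching x^k gives (k+2)(k+1) a_{k+2} = 2(k - n) a_k = 2(k - 2) a_k. The right side vanishes at k = 2, so the series with the parity of 2 terminates at degree 2.
Standard normalization: leading coefficient of H_n is 2^n, so a_2 = 2^2 = 4. Work downward with a_k = (k+1)(k+2) a_{k+2} / (2(k - n)):
  a_0 = (1)(2)(4) / (2(0 - 2)) = 8/(-4) = -2
Hence H_2(x) = 4 x^2 - 2.

H_2(x); series = 4 x^2 - 2


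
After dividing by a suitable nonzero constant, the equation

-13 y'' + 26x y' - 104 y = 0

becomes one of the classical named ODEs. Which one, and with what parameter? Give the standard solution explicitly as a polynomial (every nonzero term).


All three coefficients share the factor -13; dividing through by -13 gives  y'' - 2x y' + 8 y = 0.
This matches the Hermite equation y'' - 2x y' + 2n y = 0 with 2n = 8, so n = 4; the polynomial solution is H_4(x).
With y = sum_k a_k x^k, matching x^k gives (k+2)(k+1) a_{k+2} = 2(k - n) a_k = 2(k - 4) a_k. The right side vanishes at k = 4, so the series with the parity of 4 terminates at degree 4.
Standard normalization: leading coefficient of H_n is 2^n, so a_4 = 2^4 = 16. Work downward with a_k = (k+1)(k+2) a_{k+2} / (2(k - n)):
  a_2 = (3)(4)(16) / (2(2 - 4)) = 192/(-4) = -48
  a_0 = (1)(2)(-48) / (2(0 - 4)) = -96/(-8) = 12
Hence H_4(x) = 16 x^4 - 48 x^2 + 12.

H_4(x); series = 16 x^4 - 48 x^2 + 12


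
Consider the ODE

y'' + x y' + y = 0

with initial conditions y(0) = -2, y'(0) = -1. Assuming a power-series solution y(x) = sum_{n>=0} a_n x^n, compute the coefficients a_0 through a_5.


Ansatz: y(x) = sum_{n>=0} a_n x^n, so y'(x) = sum_{n>=1} n a_n x^(n-1) and y''(x) = sum_{n>=2} n(n-1) a_n x^(n-2).
Substitute into P(x) y'' + Q(x) y' + R(x) y = 0 with P(x) = 1, Q(x) = x, R(x) = 1, and match powers of x.
Initial conditions: a_0 = -2, a_1 = -1.
Setting the coefficient of each power of x to zero and solving order by order (substituting the coefficients already found):
  x^0: 2 a_2 + a_0 = 0  ->  2 a_2 = -a_0 = 2  ->  a_2 = 1
  x^1: 6 a_3 + 2 a_1 = 0  ->  6 a_3 = -2 a_1 = 2  ->  a_3 = 1/3
  x^2: 12 a_4 + 3 a_2 = 0  ->  12 a_4 = -3 a_2 = -3  ->  a_4 = -1/4
  x^3: 20 a_5 + 4 a_3 = 0  ->  20 a_5 = -4 a_3 = -4/3  ->  a_5 = -1/15
Truncated series: y(x) = -2 - x + x^2 + (1/3) x^3 - (1/4) x^4 - (1/15) x^5 + O(x^6).

a_0 = -2; a_1 = -1; a_2 = 1; a_3 = 1/3; a_4 = -1/4; a_5 = -1/15


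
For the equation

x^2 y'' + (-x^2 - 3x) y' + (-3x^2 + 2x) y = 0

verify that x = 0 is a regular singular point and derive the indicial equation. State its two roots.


Divide by x^2 to reach normal form y'' + P_1(x) y' + P_2(x) y = 0 with P_1(x) = -1 - 3/x and P_2(x) = -3 + 2/x.
x = 0 is a singular point because the y'-coefficient -1 - 3/x has a pole at x = 0 and the y-coefficient -3 + 2/x has a pole at x = 0.
It is a regular singular point because x P_1(x) = p(x) = -x - 3 and x^2 P_2(x) = q(x) = -3x^2 + 2x are polynomials, hence analytic at x = 0.
p(0) = -3,  q(0) = 0.
Indicial equation: r(r-1) + p(0) r + q(0) = 0, i.e. r^2 + (p(0) - 1) r + q(0) = 0, i.e. r^2 - 4 r = 0.
Discriminant: (-4)^2 - 4(0) = 16, so r = (4 ± 4)/2.
Solving: r_1 = 4, r_2 = 0.

indicial: r^2 - 4 r = 0; roots r_1 = 4, r_2 = 0


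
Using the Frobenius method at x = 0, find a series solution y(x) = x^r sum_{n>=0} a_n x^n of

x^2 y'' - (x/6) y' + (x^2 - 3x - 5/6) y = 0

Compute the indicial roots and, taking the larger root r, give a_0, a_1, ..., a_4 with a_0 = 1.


Write in Frobenius form y'' + (p(x)/x) y' + (q(x)/x^2) y = 0:
  p(x) = -1/6,  q(x) = x^2 - 3x - 5/6.
Indicial equation: r(r-1) + (-1/6) r + (-5/6) = 0 -> roots r_1 = 5/3, r_2 = -1/2.
Take r = r_1 = 5/3. Let y(x) = x^r sum_{n>=0} a_n x^n with a_0 = 1.
Substitute y = x^r sum a_n x^n and match x^{r+n}. The recurrence is
  D(n) a_n - 3 a_{n-1} + 1 a_{n-2} = 0,  where D(n) = (r+n)(r+n-1) + (-1/6)(r+n) + (-5/6).
  a_n = [3 a_{n-1} - 1 a_{n-2}] / D(n).
Since the indicial polynomial factors as (r - r_1)(r - r_2), D(n) = (r_1 + n - r_1)(r_1 + n - r_2) = n(n + 13/6).
Evaluating step by step (a_0 = 1):
  n = 1: D(1) = 1(1 + 13/6) = 19/6; numerator = 3(1) = 3; a_1 = (3)/(19/6) = 18/19
  n = 2: D(2) = 2(2 + 13/6) = 25/3; numerator = 3(18/19) - 1(1) = 35/19; a_2 = (35/19)/(25/3) = 21/95
  n = 3: D(3) = 3(3 + 13/6) = 31/2; numerator = 3(21/95) - 1(18/19) = -27/95; a_3 = (-27/95)/(31/2) = -54/2945
  n = 4: D(4) = 4(4 + 13/6) = 74/3; numerator = 3(-54/2945) - 1(21/95) = -813/2945; a_4 = (-813/2945)/(74/3) = -2439/217930

r = 5/3; a_0 = 1; a_1 = 18/19; a_2 = 21/95; a_3 = -54/2945; a_4 = -2439/217930


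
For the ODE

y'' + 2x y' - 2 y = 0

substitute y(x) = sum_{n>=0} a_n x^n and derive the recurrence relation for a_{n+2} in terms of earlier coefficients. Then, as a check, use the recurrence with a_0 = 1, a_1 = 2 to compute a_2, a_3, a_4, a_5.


Substitute y = sum_n a_n x^n.
y''(x) has coefficient (n+2)(n+1) a_{n+2} at x^n;
2 x y'(x) has coefficient 2 n a_n at x^n (shift);
-2 y(x) has coefficient -2 a_n at x^n.
Matching x^n: (n+2)(n+1) a_{n+2} + (2n - 2) a_n = 0.
Thus a_{n+2} = (-2n + 2) / ((n+1)(n+2)) * a_n.

Check with a_0 = 1, a_1 = 2 (apply the recurrence for n = 0, 1, 2, 3): a_0 = 1, a_1 = 2, a_2 = 1, a_3 = 0, a_4 = -1/6, a_5 = 0.

a_(n+2) = (-2n + 2) / ((n+1)(n+2)) * a_n; check: a_0 = 1, a_1 = 2, a_2 = 1, a_3 = 0, a_4 = -1/6, a_5 = 0


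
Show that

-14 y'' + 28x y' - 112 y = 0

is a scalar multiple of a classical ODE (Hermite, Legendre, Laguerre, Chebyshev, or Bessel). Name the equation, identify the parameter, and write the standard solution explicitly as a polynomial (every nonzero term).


All three coefficients share the factor -14; dividing through by -14 gives  y'' - 2x y' + 8 y = 0.
This matches the Hermite equation y'' - 2x y' + 2n y = 0 with 2n = 8, so n = 4; the polynomial solution is H_4(x).
With y = sum_k a_k x^k, matching x^k gives (k+2)(k+1) a_{k+2} = 2(k - n) a_k = 2(k - 4) a_k. The right side vanishes at k = 4, so the series with the parity of 4 terminates at degree 4.
Standard normalization: leading coefficient of H_n is 2^n, so a_4 = 2^4 = 16. Work downward with a_k = (k+1)(k+2) a_{k+2} / (2(k - n)):
  a_2 = (3)(4)(16) / (2(2 - 4)) = 192/(-4) = -48
  a_0 = (1)(2)(-48) / (2(0 - 4)) = -96/(-8) = 12
Hence H_4(x) = 16 x^4 - 48 x^2 + 12.

H_4(x); series = 16 x^4 - 48 x^2 + 12


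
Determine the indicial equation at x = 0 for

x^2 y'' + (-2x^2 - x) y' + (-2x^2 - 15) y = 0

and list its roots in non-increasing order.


Divide by x^2 to reach normal form y'' + P_1(x) y' + P_2(x) y = 0 with P_1(x) = -2 - 1/x and P_2(x) = -2 - 15/x^2.
x = 0 is a singular point because the y'-coefficient -2 - 1/x has a pole at x = 0 and the y-coefficient -2 - 15/x^2 has a pole at x = 0.
It is a regular singular point because x P_1(x) = p(x) = -2x - 1 and x^2 P_2(x) = q(x) = -2x^2 - 15 are polynomials, hence analytic at x = 0.
p(0) = -1,  q(0) = -15.
Indicial equation: r(r-1) + p(0) r + q(0) = 0, i.e. r^2 + (p(0) - 1) r + q(0) = 0, i.e. r^2 - 2 r - 15 = 0.
Discriminant: (-2)^2 - 4(-15) = 64, so r = (2 ± 8)/2.
Solving: r_1 = 5, r_2 = -3.

indicial: r^2 - 2 r - 15 = 0; roots r_1 = 5, r_2 = -3


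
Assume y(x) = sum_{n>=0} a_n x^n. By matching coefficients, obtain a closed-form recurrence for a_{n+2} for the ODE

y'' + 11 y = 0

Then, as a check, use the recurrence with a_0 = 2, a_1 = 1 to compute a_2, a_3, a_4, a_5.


Substitute y = sum_n a_n x^n into y'' + (const) y = 0.
y''(x) = sum_{n>=0} (n+2)(n+1) a_{n+2} x^n.
The ODE becomes sum_n [(n+2)(n+1) a_{n+2} + 11 a_n] x^n = 0.
Setting each coefficient to zero gives the recurrence:
  (n+2)(n+1) a_{n+2} + 11 a_n = 0,
  a_{n+2} = -11 / ((n+1)(n+2)) a_n.

Check with a_0 = 2, a_1 = 1 (apply the recurrence for n = 0, 1, 2, 3): a_0 = 2, a_1 = 1, a_2 = -11, a_3 = -11/6, a_4 = 121/12, a_5 = 121/120.

a_{n+2} = -11/((n+1)(n+2)) * a_n; check: a_0 = 2, a_1 = 1, a_2 = -11, a_3 = -11/6, a_4 = 121/12, a_5 = 121/120


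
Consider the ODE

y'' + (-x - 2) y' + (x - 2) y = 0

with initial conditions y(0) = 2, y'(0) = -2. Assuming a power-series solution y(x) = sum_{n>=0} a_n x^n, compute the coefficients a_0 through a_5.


Ansatz: y(x) = sum_{n>=0} a_n x^n, so y'(x) = sum_{n>=1} n a_n x^(n-1) and y''(x) = sum_{n>=2} n(n-1) a_n x^(n-2).
Substitute into P(x) y'' + Q(x) y' + R(x) y = 0 with P(x) = 1, Q(x) = -x - 2, R(x) = x - 2, and match powers of x.
Initial conditions: a_0 = 2, a_1 = -2.
Setting the coefficient of each power of x to zero and solving order by order (substituting the coefficients already found):
  x^0: 2 a_2 - 2 a_1 - 2 a_0 = 0  ->  2 a_2 = 2 a_1 + 2 a_0 = 0  ->  a_2 = 0
  x^1: 6 a_3 - 4 a_2 - 3 a_1 + a_0 = 0  ->  6 a_3 = 4 a_2 + 3 a_1 - a_0 = -8  ->  a_3 = -4/3
  x^2: 12 a_4 - 6 a_3 - 4 a_2 + a_1 = 0  ->  12 a_4 = 6 a_3 + 4 a_2 - a_1 = -6  ->  a_4 = -1/2
  x^3: 20 a_5 - 8 a_4 - 5 a_3 + a_2 = 0  ->  20 a_5 = 8 a_4 + 5 a_3 - a_2 = -32/3  ->  a_5 = -8/15
Truncated series: y(x) = 2 - 2 x - (4/3) x^3 - (1/2) x^4 - (8/15) x^5 + O(x^6).

a_0 = 2; a_1 = -2; a_2 = 0; a_3 = -4/3; a_4 = -1/2; a_5 = -8/15


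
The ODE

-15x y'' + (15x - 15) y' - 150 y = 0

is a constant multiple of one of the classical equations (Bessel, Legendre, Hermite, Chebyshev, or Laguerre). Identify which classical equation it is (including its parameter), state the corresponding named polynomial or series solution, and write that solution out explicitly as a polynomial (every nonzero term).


All three coefficients share the factor -15; dividing through by -15 gives  x y'' + (1 - x) y' + 10 y = 0.
This matches the Laguerre equation x y'' + (1 - x) y' + n y = 0 with n = 10; the polynomial solution is L_10(x).
With y = sum_k a_k x^k, matching x^k gives (k+1)k a_{k+1} + (k+1) a_{k+1} - k a_k + n a_k = 0, i.e. (k+1)^2 a_{k+1} = (k - n) a_k = (k - 10) a_k. The right side vanishes at k = 10, so the series terminates at degree 10.
Standard normalization L_n(0) = 1 gives a_0 = 1. Work upward with a_{k+1} = (k - 10) a_k / (k+1)^2:
  a_1 = (0 - 10)(1) / 1^2 = -10/1 = -10
  a_2 = (1 - 10)(-10) / 2^2 = 90/4 = 45/2
  a_3 = (2 - 10)(45/2) / 3^2 = -180/9 = -20
  a_4 = (3 - 10)(-20) / 4^2 = 140/16 = 35/4
  a_5 = (4 - 10)(35/4) / 5^2 = (-105/2)/25 = -21/10
  a_6 = (5 - 10)(-21/10) / 6^2 = (21/2)/36 = 7/24
  a_7 = (6 - 10)(7/24) / 7^2 = (-7/6)/49 = -1/42
  a_8 = (7 - 10)(-1/42) / 8^2 = (1/14)/64 = 1/896
  a_9 = (8 - 10)(1/896) / 9^2 = (-1/448)/81 = -1/36288
  a_10 = (9 - 10)(-1/36288) / 10^2 = (1/36288)/100 = 1/3628800
Hence L_10(x) = x^10/3628800 - x^9/36288 + x^8/896 - x^7/42 + 7 x^6/24 - 21 x^5/10 + 35 x^4/4 - 20 x^3 + 45 x^2/2 - 10 x + 1.

L_10(x); series = x^10/3628800 - x^9/36288 + x^8/896 - x^7/42 + 7 x^6/24 - 21 x^5/10 + 35 x^4/4 - 20 x^3 + 45 x^2/2 - 10 x + 1


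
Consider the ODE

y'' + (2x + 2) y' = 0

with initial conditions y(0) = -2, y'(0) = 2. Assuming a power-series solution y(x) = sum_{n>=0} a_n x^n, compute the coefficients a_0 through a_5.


Ansatz: y(x) = sum_{n>=0} a_n x^n, so y'(x) = sum_{n>=1} n a_n x^(n-1) and y''(x) = sum_{n>=2} n(n-1) a_n x^(n-2).
Substitute into P(x) y'' + Q(x) y' + R(x) y = 0 with P(x) = 1, Q(x) = 2x + 2, R(x) = 0, and match powers of x.
Initial conditions: a_0 = -2, a_1 = 2.
Setting the coefficient of each power of x to zero and solving order by order (substituting the coefficients already found):
  x^0: 2 a_2 + 2 a_1 = 0  ->  2 a_2 = -2 a_1 = -4  ->  a_2 = -2
  x^1: 6 a_3 + 4 a_2 + 2 a_1 = 0  ->  6 a_3 = -4 a_2 - 2 a_1 = 4  ->  a_3 = 2/3
  x^2: 12 a_4 + 6 a_3 + 4 a_2 = 0  ->  12 a_4 = -6 a_3 - 4 a_2 = 4  ->  a_4 = 1/3
  x^3: 20 a_5 + 8 a_4 + 6 a_3 = 0  ->  20 a_5 = -8 a_4 - 6 a_3 = -20/3  ->  a_5 = -1/3
Truncated series: y(x) = -2 + 2 x - 2 x^2 + (2/3) x^3 + (1/3) x^4 - (1/3) x^5 + O(x^6).

a_0 = -2; a_1 = 2; a_2 = -2; a_3 = 2/3; a_4 = 1/3; a_5 = -1/3


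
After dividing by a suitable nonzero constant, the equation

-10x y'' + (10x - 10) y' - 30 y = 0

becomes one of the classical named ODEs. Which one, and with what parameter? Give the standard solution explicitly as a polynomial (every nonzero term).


All three coefficients share the factor -10; dividing through by -10 gives  x y'' + (1 - x) y' + 3 y = 0.
This matches the Laguerre equation x y'' + (1 - x) y' + n y = 0 with n = 3; the polynomial solution is L_3(x).
With y = sum_k a_k x^k, matching x^k gives (k+1)k a_{k+1} + (k+1) a_{k+1} - k a_k + n a_k = 0, i.e. (k+1)^2 a_{k+1} = (k - n) a_k = (k - 3) a_k. The right side vanishes at k = 3, so the series terminates at degree 3.
Standard normalization L_n(0) = 1 gives a_0 = 1. Work upward with a_{k+1} = (k - 3) a_k / (k+1)^2:
  a_1 = (0 - 3)(1) / 1^2 = -3/1 = -3
  a_2 = (1 - 3)(-3) / 2^2 = 6/4 = 3/2
  a_3 = (2 - 3)(3/2) / 3^2 = (-3/2)/9 = -1/6
Hence L_3(x) = -x^3/6 + 3 x^2/2 - 3 x + 1.

L_3(x); series = -x^3/6 + 3 x^2/2 - 3 x + 1


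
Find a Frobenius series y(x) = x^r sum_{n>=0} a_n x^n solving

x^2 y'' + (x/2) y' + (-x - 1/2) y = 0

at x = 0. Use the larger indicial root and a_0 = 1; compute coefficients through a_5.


Write in Frobenius form y'' + (p(x)/x) y' + (q(x)/x^2) y = 0:
  p(x) = 1/2,  q(x) = -x - 1/2.
Indicial equation: r(r-1) + (1/2) r + (-1/2) = 0 -> roots r_1 = 1, r_2 = -1/2.
Take r = r_1 = 1. Let y(x) = x^r sum_{n>=0} a_n x^n with a_0 = 1.
Substitute y = x^r sum a_n x^n and match x^{r+n}. The recurrence is
  D(n) a_n - 1 a_{n-1} = 0,  where D(n) = (r+n)(r+n-1) + (1/2)(r+n) + (-1/2).
  a_n = 1 / D(n) * a_{n-1}.
Since the indicial polynomial factors as (r - r_1)(r - r_2), D(n) = (r_1 + n - r_1)(r_1 + n - r_2) = n(n + 3/2).
Evaluating step by step (a_0 = 1):
  n = 1: D(1) = 1(1 + 3/2) = 5/2; numerator = 1(1) = 1; a_1 = (1)/(5/2) = 2/5
  n = 2: D(2) = 2(2 + 3/2) = 7; numerator = 1(2/5) = 2/5; a_2 = (2/5)/(7) = 2/35
  n = 3: D(3) = 3(3 + 3/2) = 27/2; numerator = 1(2/35) = 2/35; a_3 = (2/35)/(27/2) = 4/945
  n = 4: D(4) = 4(4 + 3/2) = 22; numerator = 1(4/945) = 4/945; a_4 = (4/945)/(22) = 2/10395
  n = 5: D(5) = 5(5 + 3/2) = 65/2; numerator = 1(2/10395) = 2/10395; a_5 = (2/10395)/(65/2) = 4/675675

r = 1; a_0 = 1; a_1 = 2/5; a_2 = 2/35; a_3 = 4/945; a_4 = 2/10395; a_5 = 4/675675


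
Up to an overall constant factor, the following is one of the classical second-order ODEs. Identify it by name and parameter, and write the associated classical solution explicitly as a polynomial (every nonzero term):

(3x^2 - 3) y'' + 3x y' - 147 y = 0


All three coefficients share the factor -3; dividing through by -3 gives  (1 - x^2) y'' - x y' + 49 y = 0.
This matches the Chebyshev equation (1 - x^2) y'' - x y' + n^2 y = 0 (note the -x y' term, not -2x y') with n^2 = 49, so n = 7; the polynomial solution is T_7(x).
With y = sum_k a_k x^k, matching x^k gives (k+2)(k+1) a_{k+2} = (k^2 - n^2) a_k = (k - 7)(k + 7) a_k. The right side vanishes at k = 7, so the series with the parity of 7 terminates at degree 7.
Standard normalization: leading coefficient of T_n is 2^(n-1), so a_7 = 2^6 = 64. Work downward with a_k = (k+1)(k+2) a_{k+2} / ((k - 7)(k + 7)):
  a_5 = (6)(7)(64) / ((5 - 7)(5 + 7)) = 2688/(-24) = -112
  a_3 = (4)(5)(-112) / ((3 - 7)(3 + 7)) = -2240/(-40) = 56
  a_1 = (2)(3)(56) / ((1 - 7)(1 + 7)) = 336/(-48) = -7
Hence T_7(x) = 64 x^7 - 112 x^5 + 56 x^3 - 7 x.

T_7(x); series = 64 x^7 - 112 x^5 + 56 x^3 - 7 x


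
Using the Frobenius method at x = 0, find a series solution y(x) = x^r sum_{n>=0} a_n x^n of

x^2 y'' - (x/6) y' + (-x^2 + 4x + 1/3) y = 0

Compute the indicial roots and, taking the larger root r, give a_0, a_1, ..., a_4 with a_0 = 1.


Write in Frobenius form y'' + (p(x)/x) y' + (q(x)/x^2) y = 0:
  p(x) = -1/6,  q(x) = -x^2 + 4x + 1/3.
Indicial equation: r(r-1) + (-1/6) r + (1/3) = 0 -> roots r_1 = 2/3, r_2 = 1/2.
Take r = r_1 = 2/3. Let y(x) = x^r sum_{n>=0} a_n x^n with a_0 = 1.
Substitute y = x^r sum a_n x^n and match x^{r+n}. The recurrence is
  D(n) a_n + 4 a_{n-1} - 1 a_{n-2} = 0,  where D(n) = (r+n)(r+n-1) + (-1/6)(r+n) + (1/3).
  a_n = [-4 a_{n-1} + 1 a_{n-2}] / D(n).
Since the indicial polynomial factors as (r - r_1)(r - r_2), D(n) = (r_1 + n - r_1)(r_1 + n - r_2) = n(n + 1/6).
Evaluating step by step (a_0 = 1):
  n = 1: D(1) = 1(1 + 1/6) = 7/6; numerator = -4(1) = -4; a_1 = (-4)/(7/6) = -24/7
  n = 2: D(2) = 2(2 + 1/6) = 13/3; numerator = -4(-24/7) + 1(1) = 103/7; a_2 = (103/7)/(13/3) = 309/91
  n = 3: D(3) = 3(3 + 1/6) = 19/2; numerator = -4(309/91) + 1(-24/7) = -1548/91; a_3 = (-1548/91)/(19/2) = -3096/1729
  n = 4: D(4) = 4(4 + 1/6) = 50/3; numerator = -4(-3096/1729) + 1(309/91) = 18255/1729; a_4 = (18255/1729)/(50/3) = 10953/17290

r = 2/3; a_0 = 1; a_1 = -24/7; a_2 = 309/91; a_3 = -3096/1729; a_4 = 10953/17290


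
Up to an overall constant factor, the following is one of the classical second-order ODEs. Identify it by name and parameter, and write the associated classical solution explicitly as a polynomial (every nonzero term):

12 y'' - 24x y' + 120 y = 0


All three coefficients share the factor 12; dividing through by 12 gives  y'' - 2x y' + 10 y = 0.
This matches the Hermite equation y'' - 2x y' + 2n y = 0 with 2n = 10, so n = 5; the polynomial solution is H_5(x).
With y = sum_k a_k x^k, matching x^k gives (k+2)(k+1) a_{k+2} = 2(k - n) a_k = 2(k - 5) a_k. The right side vanishes at k = 5, so the series with the parity of 5 terminates at degree 5.
Standard normalization: leading coefficient of H_n is 2^n, so a_5 = 2^5 = 32. Work downward with a_k = (k+1)(k+2) a_{k+2} / (2(k - n)):
  a_3 = (4)(5)(32) / (2(3 - 5)) = 640/(-4) = -160
  a_1 = (2)(3)(-160) / (2(1 - 5)) = -960/(-8) = 120
Hence H_5(x) = 32 x^5 - 160 x^3 + 120 x.

H_5(x); series = 32 x^5 - 160 x^3 + 120 x


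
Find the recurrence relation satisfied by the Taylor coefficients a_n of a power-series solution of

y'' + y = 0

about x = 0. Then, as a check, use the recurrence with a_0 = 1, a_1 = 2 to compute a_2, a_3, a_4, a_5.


Substitute y = sum_n a_n x^n into y'' + (const) y = 0.
y''(x) = sum_{n>=0} (n+2)(n+1) a_{n+2} x^n.
The ODE becomes sum_n [(n+2)(n+1) a_{n+2} + 1 a_n] x^n = 0.
Setting each coefficient to zero gives the recurrence:
  (n+2)(n+1) a_{n+2} + 1 a_n = 0,
  a_{n+2} = -1 / ((n+1)(n+2)) a_n.

Check with a_0 = 1, a_1 = 2 (apply the recurrence for n = 0, 1, 2, 3): a_0 = 1, a_1 = 2, a_2 = -1/2, a_3 = -1/3, a_4 = 1/24, a_5 = 1/60.

a_{n+2} = -1/((n+1)(n+2)) * a_n; check: a_0 = 1, a_1 = 2, a_2 = -1/2, a_3 = -1/3, a_4 = 1/24, a_5 = 1/60


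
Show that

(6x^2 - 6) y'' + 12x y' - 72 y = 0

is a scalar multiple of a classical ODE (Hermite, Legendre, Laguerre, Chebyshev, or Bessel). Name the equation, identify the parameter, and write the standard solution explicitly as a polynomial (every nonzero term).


All three coefficients share the factor -6; dividing through by -6 gives  (1 - x^2) y'' - 2x y' + 12 y = 0.
This matches the Legendre equation (1 - x^2) y'' - 2x y' + n(n+1) y = 0 (note the -2x y' term) with n(n+1) = 12, so n = 3; the polynomial solution is P_3(x).
With y = sum_k a_k x^k, matching x^k gives (k+2)(k+1) a_{k+2} = [k(k+1) - n(n+1)] a_k = (k - 3)(k + 4) a_k. The right side vanishes at k = 3, so the series with the parity of 3 terminates at degree 3.
Standard normalization (P_n(1) = 1): leading coefficient (2n)!/(2^n (n!)^2) = 720/(8*36) = 5/2, so a_3 = 5/2. Work downward with a_k = (k+1)(k+2) a_{k+2} / ((k - 3)(k + 4)):
  a_1 = (2)(3)(5/2) / ((1 - 3)(1 + 4)) = 15/(-10) = -3/2
Hence P_3(x) = 5 x^3/2 - 3 x/2.

P_3(x); series = 5 x^3/2 - 3 x/2


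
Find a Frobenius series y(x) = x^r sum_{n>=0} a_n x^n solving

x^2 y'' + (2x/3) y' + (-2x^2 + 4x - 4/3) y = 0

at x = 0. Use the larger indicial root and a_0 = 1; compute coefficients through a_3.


Write in Frobenius form y'' + (p(x)/x) y' + (q(x)/x^2) y = 0:
  p(x) = 2/3,  q(x) = -2x^2 + 4x - 4/3.
Indicial equation: r(r-1) + (2/3) r + (-4/3) = 0 -> roots r_1 = 4/3, r_2 = -1.
Take r = r_1 = 4/3. Let y(x) = x^r sum_{n>=0} a_n x^n with a_0 = 1.
Substitute y = x^r sum a_n x^n and match x^{r+n}. The recurrence is
  D(n) a_n + 4 a_{n-1} - 2 a_{n-2} = 0,  where D(n) = (r+n)(r+n-1) + (2/3)(r+n) + (-4/3).
  a_n = [-4 a_{n-1} + 2 a_{n-2}] / D(n).
Since the indicial polynomial factors as (r - r_1)(r - r_2), D(n) = (r_1 + n - r_1)(r_1 + n - r_2) = n(n + 7/3).
Evaluating step by step (a_0 = 1):
  n = 1: D(1) = 1(1 + 7/3) = 10/3; numerator = -4(1) = -4; a_1 = (-4)/(10/3) = -6/5
  n = 2: D(2) = 2(2 + 7/3) = 26/3; numerator = -4(-6/5) + 2(1) = 34/5; a_2 = (34/5)/(26/3) = 51/65
  n = 3: D(3) = 3(3 + 7/3) = 16; numerator = -4(51/65) + 2(-6/5) = -72/13; a_3 = (-72/13)/(16) = -9/26

r = 4/3; a_0 = 1; a_1 = -6/5; a_2 = 51/65; a_3 = -9/26


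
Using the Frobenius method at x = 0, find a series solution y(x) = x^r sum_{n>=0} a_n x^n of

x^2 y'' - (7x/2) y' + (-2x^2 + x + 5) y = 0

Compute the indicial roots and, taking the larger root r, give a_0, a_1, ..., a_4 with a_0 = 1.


Write in Frobenius form y'' + (p(x)/x) y' + (q(x)/x^2) y = 0:
  p(x) = -7/2,  q(x) = -2x^2 + x + 5.
Indicial equation: r(r-1) + (-7/2) r + (5) = 0 -> roots r_1 = 5/2, r_2 = 2.
Take r = r_1 = 5/2. Let y(x) = x^r sum_{n>=0} a_n x^n with a_0 = 1.
Substitute y = x^r sum a_n x^n and match x^{r+n}. The recurrence is
  D(n) a_n + 1 a_{n-1} - 2 a_{n-2} = 0,  where D(n) = (r+n)(r+n-1) + (-7/2)(r+n) + (5).
  a_n = [-1 a_{n-1} + 2 a_{n-2}] / D(n).
Since the indicial polynomial factors as (r - r_1)(r - r_2), D(n) = (r_1 + n - r_1)(r_1 + n - r_2) = n(n + 1/2).
Evaluating step by step (a_0 = 1):
  n = 1: D(1) = 1(1 + 1/2) = 3/2; numerator = -1(1) = -1; a_1 = (-1)/(3/2) = -2/3
  n = 2: D(2) = 2(2 + 1/2) = 5; numerator = -1(-2/3) + 2(1) = 8/3; a_2 = (8/3)/(5) = 8/15
  n = 3: D(3) = 3(3 + 1/2) = 21/2; numerator = -1(8/15) + 2(-2/3) = -28/15; a_3 = (-28/15)/(21/2) = -8/45
  n = 4: D(4) = 4(4 + 1/2) = 18; numerator = -1(-8/45) + 2(8/15) = 56/45; a_4 = (56/45)/(18) = 28/405

r = 5/2; a_0 = 1; a_1 = -2/3; a_2 = 8/15; a_3 = -8/45; a_4 = 28/405


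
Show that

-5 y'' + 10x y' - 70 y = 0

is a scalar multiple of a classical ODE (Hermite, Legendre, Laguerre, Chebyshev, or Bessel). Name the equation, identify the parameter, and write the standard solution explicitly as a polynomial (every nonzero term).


All three coefficients share the factor -5; dividing through by -5 gives  y'' - 2x y' + 14 y = 0.
This matches the Hermite equation y'' - 2x y' + 2n y = 0 with 2n = 14, so n = 7; the polynomial solution is H_7(x).
With y = sum_k a_k x^k, matching x^k gives (k+2)(k+1) a_{k+2} = 2(k - n) a_k = 2(k - 7) a_k. The right side vanishes at k = 7, so the series with the parity of 7 terminates at degree 7.
Standard normalization: leading coefficient of H_n is 2^n, so a_7 = 2^7 = 128. Work downward with a_k = (k+1)(k+2) a_{k+2} / (2(k - n)):
  a_5 = (6)(7)(128) / (2(5 - 7)) = 5376/(-4) = -1344
  a_3 = (4)(5)(-1344) / (2(3 - 7)) = -26880/(-8) = 3360
  a_1 = (2)(3)(3360) / (2(1 - 7)) = 20160/(-12) = -1680
Hence H_7(x) = 128 x^7 - 1344 x^5 + 3360 x^3 - 1680 x.

H_7(x); series = 128 x^7 - 1344 x^5 + 3360 x^3 - 1680 x


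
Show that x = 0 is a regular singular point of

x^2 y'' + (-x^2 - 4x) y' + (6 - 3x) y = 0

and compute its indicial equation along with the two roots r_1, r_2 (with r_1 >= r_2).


Divide by x^2 to reach normal form y'' + P_1(x) y' + P_2(x) y = 0 with P_1(x) = -1 - 4/x and P_2(x) = -3/x + 6/x^2.
x = 0 is a singular point because the y'-coefficient -1 - 4/x has a pole at x = 0 and the y-coefficient -3/x + 6/x^2 has a pole at x = 0.
It is a regular singular point because x P_1(x) = p(x) = -x - 4 and x^2 P_2(x) = q(x) = 6 - 3x are polynomials, hence analytic at x = 0.
p(0) = -4,  q(0) = 6.
Indicial equation: r(r-1) + p(0) r + q(0) = 0, i.e. r^2 + (p(0) - 1) r + q(0) = 0, i.e. r^2 - 5 r + 6 = 0.
Discriminant: (-5)^2 - 4(6) = 1, so r = (5 ± 1)/2.
Solving: r_1 = 3, r_2 = 2.

indicial: r^2 - 5 r + 6 = 0; roots r_1 = 3, r_2 = 2


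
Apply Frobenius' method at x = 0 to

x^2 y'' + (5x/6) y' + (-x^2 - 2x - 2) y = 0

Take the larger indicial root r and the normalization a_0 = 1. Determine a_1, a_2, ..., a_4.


Write in Frobenius form y'' + (p(x)/x) y' + (q(x)/x^2) y = 0:
  p(x) = 5/6,  q(x) = -x^2 - 2x - 2.
Indicial equation: r(r-1) + (5/6) r + (-2) = 0 -> roots r_1 = 3/2, r_2 = -4/3.
Take r = r_1 = 3/2. Let y(x) = x^r sum_{n>=0} a_n x^n with a_0 = 1.
Substitute y = x^r sum a_n x^n and match x^{r+n}. The recurrence is
  D(n) a_n - 2 a_{n-1} - 1 a_{n-2} = 0,  where D(n) = (r+n)(r+n-1) + (5/6)(r+n) + (-2).
  a_n = [2 a_{n-1} + 1 a_{n-2}] / D(n).
Since the indicial polynomial factors as (r - r_1)(r - r_2), D(n) = (r_1 + n - r_1)(r_1 + n - r_2) = n(n + 17/6).
Evaluating step by step (a_0 = 1):
  n = 1: D(1) = 1(1 + 17/6) = 23/6; numerator = 2(1) = 2; a_1 = (2)/(23/6) = 12/23
  n = 2: D(2) = 2(2 + 17/6) = 29/3; numerator = 2(12/23) + 1(1) = 47/23; a_2 = (47/23)/(29/3) = 141/667
  n = 3: D(3) = 3(3 + 17/6) = 35/2; numerator = 2(141/667) + 1(12/23) = 630/667; a_3 = (630/667)/(35/2) = 36/667
  n = 4: D(4) = 4(4 + 17/6) = 82/3; numerator = 2(36/667) + 1(141/667) = 213/667; a_4 = (213/667)/(82/3) = 639/54694

r = 3/2; a_0 = 1; a_1 = 12/23; a_2 = 141/667; a_3 = 36/667; a_4 = 639/54694


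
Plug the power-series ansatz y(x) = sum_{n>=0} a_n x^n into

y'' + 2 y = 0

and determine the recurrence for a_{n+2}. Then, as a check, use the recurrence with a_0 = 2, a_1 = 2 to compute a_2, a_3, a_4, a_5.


Substitute y = sum_n a_n x^n into y'' + (const) y = 0.
y''(x) = sum_{n>=0} (n+2)(n+1) a_{n+2} x^n.
The ODE becomes sum_n [(n+2)(n+1) a_{n+2} + 2 a_n] x^n = 0.
Setting each coefficient to zero gives the recurrence:
  (n+2)(n+1) a_{n+2} + 2 a_n = 0,
  a_{n+2} = -2 / ((n+1)(n+2)) a_n.

Check with a_0 = 2, a_1 = 2 (apply the recurrence for n = 0, 1, 2, 3): a_0 = 2, a_1 = 2, a_2 = -2, a_3 = -2/3, a_4 = 1/3, a_5 = 1/15.

a_{n+2} = -2/((n+1)(n+2)) * a_n; check: a_0 = 2, a_1 = 2, a_2 = -2, a_3 = -2/3, a_4 = 1/3, a_5 = 1/15


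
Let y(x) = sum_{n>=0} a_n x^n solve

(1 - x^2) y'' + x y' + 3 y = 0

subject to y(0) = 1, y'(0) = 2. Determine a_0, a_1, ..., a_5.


Ansatz: y(x) = sum_{n>=0} a_n x^n, so y'(x) = sum_{n>=1} n a_n x^(n-1) and y''(x) = sum_{n>=2} n(n-1) a_n x^(n-2).
Substitute into P(x) y'' + Q(x) y' + R(x) y = 0 with P(x) = 1 - x^2, Q(x) = x, R(x) = 3, and match powers of x.
Initial conditions: a_0 = 1, a_1 = 2.
Setting the coefficient of each power of x to zero and solving order by order (substituting the coefficients already found):
  x^0: 2 a_2 + 3 a_0 = 0  ->  2 a_2 = -3 a_0 = -3  ->  a_2 = -3/2
  x^1: 6 a_3 + 4 a_1 = 0  ->  6 a_3 = -4 a_1 = -8  ->  a_3 = -4/3
  x^2: 12 a_4 + 3 a_2 = 0  ->  12 a_4 = -3 a_2 = 9/2  ->  a_4 = 3/8
  x^3: 20 a_5 = 0  ->  a_5 = 0
Truncated series: y(x) = 1 + 2 x - (3/2) x^2 - (4/3) x^3 + (3/8) x^4 + O(x^6).

a_0 = 1; a_1 = 2; a_2 = -3/2; a_3 = -4/3; a_4 = 3/8; a_5 = 0


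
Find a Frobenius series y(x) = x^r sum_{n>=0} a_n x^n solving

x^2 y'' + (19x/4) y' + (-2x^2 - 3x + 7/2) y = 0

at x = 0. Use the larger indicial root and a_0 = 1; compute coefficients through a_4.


Write in Frobenius form y'' + (p(x)/x) y' + (q(x)/x^2) y = 0:
  p(x) = 19/4,  q(x) = -2x^2 - 3x + 7/2.
Indicial equation: r(r-1) + (19/4) r + (7/2) = 0 -> roots r_1 = -7/4, r_2 = -2.
Take r = r_1 = -7/4. Let y(x) = x^r sum_{n>=0} a_n x^n with a_0 = 1.
Substitute y = x^r sum a_n x^n and match x^{r+n}. The recurrence is
  D(n) a_n - 3 a_{n-1} - 2 a_{n-2} = 0,  where D(n) = (r+n)(r+n-1) + (19/4)(r+n) + (7/2).
  a_n = [3 a_{n-1} + 2 a_{n-2}] / D(n).
Since the indicial polynomial factors as (r - r_1)(r - r_2), D(n) = (r_1 + n - r_1)(r_1 + n - r_2) = n(n + 1/4).
Evaluating step by step (a_0 = 1):
  n = 1: D(1) = 1(1 + 1/4) = 5/4; numerator = 3(1) = 3; a_1 = (3)/(5/4) = 12/5
  n = 2: D(2) = 2(2 + 1/4) = 9/2; numerator = 3(12/5) + 2(1) = 46/5; a_2 = (46/5)/(9/2) = 92/45
  n = 3: D(3) = 3(3 + 1/4) = 39/4; numerator = 3(92/45) + 2(12/5) = 164/15; a_3 = (164/15)/(39/4) = 656/585
  n = 4: D(4) = 4(4 + 1/4) = 17; numerator = 3(656/585) + 2(92/45) = 872/117; a_4 = (872/117)/(17) = 872/1989

r = -7/4; a_0 = 1; a_1 = 12/5; a_2 = 92/45; a_3 = 656/585; a_4 = 872/1989


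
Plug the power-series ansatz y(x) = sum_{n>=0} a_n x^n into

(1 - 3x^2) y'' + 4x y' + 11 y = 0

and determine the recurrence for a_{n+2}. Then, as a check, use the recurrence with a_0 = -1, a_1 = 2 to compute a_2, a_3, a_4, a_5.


Substitute y = sum_n a_n x^n.
(1 - 3 x^2) y'' contributes (n+2)(n+1) a_{n+2} - 3 n(n-1) a_n at x^n.
4 x y'(x) contributes 4 n a_n at x^n.
11 y(x) contributes 11 a_n at x^n.
Matching x^n: (n+2)(n+1) a_{n+2} + (-3 n(n-1) + 4 n + 11) a_n = 0.
Thus a_{n+2} = (3 n(n-1) - 4 n - 11) / ((n+1)(n+2)) * a_n.

Check with a_0 = -1, a_1 = 2 (apply the recurrence for n = 0, 1, 2, 3): a_0 = -1, a_1 = 2, a_2 = 11/2, a_3 = -5, a_4 = -143/24, a_5 = 5/4.

a_(n+2) = (3 n(n-1) - 4 n - 11) / ((n+1)(n+2)) * a_n; check: a_0 = -1, a_1 = 2, a_2 = 11/2, a_3 = -5, a_4 = -143/24, a_5 = 5/4


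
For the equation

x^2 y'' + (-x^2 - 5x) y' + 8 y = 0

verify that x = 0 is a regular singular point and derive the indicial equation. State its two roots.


Divide by x^2 to reach normal form y'' + P_1(x) y' + P_2(x) y = 0 with P_1(x) = -1 - 5/x and P_2(x) = 8/x^2.
x = 0 is a singular point because the y'-coefficient -1 - 5/x has a pole at x = 0 and the y-coefficient 8/x^2 has a pole at x = 0.
It is a regular singular point because x P_1(x) = p(x) = -x - 5 and x^2 P_2(x) = q(x) = 8 are polynomials, hence analytic at x = 0.
p(0) = -5,  q(0) = 8.
Indicial equation: r(r-1) + p(0) r + q(0) = 0, i.e. r^2 + (p(0) - 1) r + q(0) = 0, i.e. r^2 - 6 r + 8 = 0.
Discriminant: (-6)^2 - 4(8) = 4, so r = (6 ± 2)/2.
Solving: r_1 = 4, r_2 = 2.

indicial: r^2 - 6 r + 8 = 0; roots r_1 = 4, r_2 = 2


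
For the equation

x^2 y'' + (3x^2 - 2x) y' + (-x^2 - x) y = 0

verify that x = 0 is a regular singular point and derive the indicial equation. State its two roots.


Divide by x^2 to reach normal form y'' + P_1(x) y' + P_2(x) y = 0 with P_1(x) = 3 - 2/x and P_2(x) = -1 - 1/x.
x = 0 is a singular point because the y'-coefficient 3 - 2/x has a pole at x = 0 and the y-coefficient -1 - 1/x has a pole at x = 0.
It is a regular singular point because x P_1(x) = p(x) = 3x - 2 and x^2 P_2(x) = q(x) = -x^2 - x are polynomials, hence analytic at x = 0.
p(0) = -2,  q(0) = 0.
Indicial equation: r(r-1) + p(0) r + q(0) = 0, i.e. r^2 + (p(0) - 1) r + q(0) = 0, i.e. r^2 - 3 r = 0.
Discriminant: (-3)^2 - 4(0) = 9, so r = (3 ± 3)/2.
Solving: r_1 = 3, r_2 = 0.

indicial: r^2 - 3 r = 0; roots r_1 = 3, r_2 = 0


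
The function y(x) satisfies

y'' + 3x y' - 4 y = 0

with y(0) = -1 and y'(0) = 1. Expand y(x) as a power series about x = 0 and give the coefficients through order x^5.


Ansatz: y(x) = sum_{n>=0} a_n x^n, so y'(x) = sum_{n>=1} n a_n x^(n-1) and y''(x) = sum_{n>=2} n(n-1) a_n x^(n-2).
Substitute into P(x) y'' + Q(x) y' + R(x) y = 0 with P(x) = 1, Q(x) = 3x, R(x) = -4, and match powers of x.
Initial conditions: a_0 = -1, a_1 = 1.
Setting the coefficient of each power of x to zero and solving order by order (substituting the coefficients already found):
  x^0: 2 a_2 - 4 a_0 = 0  ->  2 a_2 = 4 a_0 = -4  ->  a_2 = -2
  x^1: 6 a_3 - a_1 = 0  ->  6 a_3 = a_1 = 1  ->  a_3 = 1/6
  x^2: 12 a_4 + 2 a_2 = 0  ->  12 a_4 = -2 a_2 = 4  ->  a_4 = 1/3
  x^3: 20 a_5 + 5 a_3 = 0  ->  20 a_5 = -5 a_3 = -5/6  ->  a_5 = -1/24
Truncated series: y(x) = -1 + x - 2 x^2 + (1/6) x^3 + (1/3) x^4 - (1/24) x^5 + O(x^6).

a_0 = -1; a_1 = 1; a_2 = -2; a_3 = 1/6; a_4 = 1/3; a_5 = -1/24


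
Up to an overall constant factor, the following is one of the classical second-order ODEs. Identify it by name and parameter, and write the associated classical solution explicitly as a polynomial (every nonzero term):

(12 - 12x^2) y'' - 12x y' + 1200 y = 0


All three coefficients share the factor 12; dividing through by 12 gives  (1 - x^2) y'' - x y' + 100 y = 0.
This matches the Chebyshev equation (1 - x^2) y'' - x y' + n^2 y = 0 (note the -x y' term, not -2x y') with n^2 = 100, so n = 10; the polynomial solution is T_10(x).
With y = sum_k a_k x^k, matching x^k gives (k+2)(k+1) a_{k+2} = (k^2 - n^2) a_k = (k - 10)(k + 10) a_k. The right side vanishes at k = 10, so the series with the parity of 10 terminates at degree 10.
Standard normalization: leading coefficient of T_n is 2^(n-1), so a_10 = 2^9 = 512. Work downward with a_k = (k+1)(k+2) a_{k+2} / ((k - 10)(k + 10)):
  a_8 = (9)(10)(512) / ((8 - 10)(8 + 10)) = 46080/(-36) = -1280
  a_6 = (7)(8)(-1280) / ((6 - 10)(6 + 10)) = -71680/(-64) = 1120
  a_4 = (5)(6)(1120) / ((4 - 10)(4 + 10)) = 33600/(-84) = -400
  a_2 = (3)(4)(-400) / ((2 - 10)(2 + 10)) = -4800/(-96) = 50
  a_0 = (1)(2)(50) / ((0 - 10)(0 + 10)) = 100/(-100) = -1
Hence T_10(x) = 512 x^10 - 1280 x^8 + 1120 x^6 - 400 x^4 + 50 x^2 - 1.

T_10(x); series = 512 x^10 - 1280 x^8 + 1120 x^6 - 400 x^4 + 50 x^2 - 1


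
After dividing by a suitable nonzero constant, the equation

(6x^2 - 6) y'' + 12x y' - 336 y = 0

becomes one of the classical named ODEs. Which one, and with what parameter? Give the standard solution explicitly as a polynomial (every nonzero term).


All three coefficients share the factor -6; dividing through by -6 gives  (1 - x^2) y'' - 2x y' + 56 y = 0.
This matches the Legendre equation (1 - x^2) y'' - 2x y' + n(n+1) y = 0 (note the -2x y' term) with n(n+1) = 56, so n = 7; the polynomial solution is P_7(x).
With y = sum_k a_k x^k, matching x^k gives (k+2)(k+1) a_{k+2} = [k(k+1) - n(n+1)] a_k = (k - 7)(k + 8) a_k. The right side vanishes at k = 7, so the series with the parity of 7 terminates at degree 7.
Standard normalization (P_n(1) = 1): leading coefficient (2n)!/(2^n (n!)^2) = 87178291200/(128*25401600) = 429/16, so a_7 = 429/16. Work downward with a_k = (k+1)(k+2) a_{k+2} / ((k - 7)(k + 8)):
  a_5 = (6)(7)(429/16) / ((5 - 7)(5 + 8)) = (9009/8)/(-26) = -693/16
  a_3 = (4)(5)(-693/16) / ((3 - 7)(3 + 8)) = (-3465/4)/(-44) = 315/16
  a_1 = (2)(3)(315/16) / ((1 - 7)(1 + 8)) = (945/8)/(-54) = -35/16
Hence P_7(x) = 429 x^7/16 - 693 x^5/16 + 315 x^3/16 - 35 x/16.

P_7(x); series = 429 x^7/16 - 693 x^5/16 + 315 x^3/16 - 35 x/16


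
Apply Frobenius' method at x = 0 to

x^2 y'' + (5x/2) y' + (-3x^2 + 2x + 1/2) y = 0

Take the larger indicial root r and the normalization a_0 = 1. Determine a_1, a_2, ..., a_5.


Write in Frobenius form y'' + (p(x)/x) y' + (q(x)/x^2) y = 0:
  p(x) = 5/2,  q(x) = -3x^2 + 2x + 1/2.
Indicial equation: r(r-1) + (5/2) r + (1/2) = 0 -> roots r_1 = -1/2, r_2 = -1.
Take r = r_1 = -1/2. Let y(x) = x^r sum_{n>=0} a_n x^n with a_0 = 1.
Substitute y = x^r sum a_n x^n and match x^{r+n}. The recurrence is
  D(n) a_n + 2 a_{n-1} - 3 a_{n-2} = 0,  where D(n) = (r+n)(r+n-1) + (5/2)(r+n) + (1/2).
  a_n = [-2 a_{n-1} + 3 a_{n-2}] / D(n).
Since the indicial polynomial factors as (r - r_1)(r - r_2), D(n) = (r_1 + n - r_1)(r_1 + n - r_2) = n(n + 1/2).
Evaluating step by step (a_0 = 1):
  n = 1: D(1) = 1(1 + 1/2) = 3/2; numerator = -2(1) = -2; a_1 = (-2)/(3/2) = -4/3
  n = 2: D(2) = 2(2 + 1/2) = 5; numerator = -2(-4/3) + 3(1) = 17/3; a_2 = (17/3)/(5) = 17/15
  n = 3: D(3) = 3(3 + 1/2) = 21/2; numerator = -2(17/15) + 3(-4/3) = -94/15; a_3 = (-94/15)/(21/2) = -188/315
  n = 4: D(4) = 4(4 + 1/2) = 18; numerator = -2(-188/315) + 3(17/15) = 1447/315; a_4 = (1447/315)/(18) = 1447/5670
  n = 5: D(5) = 5(5 + 1/2) = 55/2; numerator = -2(1447/5670) + 3(-188/315) = -6523/2835; a_5 = (-6523/2835)/(55/2) = -1186/14175

r = -1/2; a_0 = 1; a_1 = -4/3; a_2 = 17/15; a_3 = -188/315; a_4 = 1447/5670; a_5 = -1186/14175


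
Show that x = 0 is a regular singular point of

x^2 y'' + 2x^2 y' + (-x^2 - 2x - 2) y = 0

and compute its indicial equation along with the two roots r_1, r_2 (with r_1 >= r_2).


Divide by x^2 to reach normal form y'' + P_1(x) y' + P_2(x) y = 0 with P_1(x) = 2 and P_2(x) = -1 - 2/x - 2/x^2.
x = 0 is a singular point because the y-coefficient -1 - 2/x - 2/x^2 has a pole at x = 0.
It is a regular singular point because x P_1(x) = p(x) = 2x and x^2 P_2(x) = q(x) = -x^2 - 2x - 2 are polynomials, hence analytic at x = 0.
p(0) = 0,  q(0) = -2.
Indicial equation: r(r-1) + p(0) r + q(0) = 0, i.e. r^2 + (p(0) - 1) r + q(0) = 0, i.e. r^2 - 1 r - 2 = 0.
Discriminant: (-1)^2 - 4(-2) = 9, so r = (1 ± 3)/2.
Solving: r_1 = 2, r_2 = -1.

indicial: r^2 - 1 r - 2 = 0; roots r_1 = 2, r_2 = -1


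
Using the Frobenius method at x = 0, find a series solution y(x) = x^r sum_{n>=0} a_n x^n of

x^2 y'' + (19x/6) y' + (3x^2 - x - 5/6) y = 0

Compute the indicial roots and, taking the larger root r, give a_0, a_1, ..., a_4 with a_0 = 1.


Write in Frobenius form y'' + (p(x)/x) y' + (q(x)/x^2) y = 0:
  p(x) = 19/6,  q(x) = 3x^2 - x - 5/6.
Indicial equation: r(r-1) + (19/6) r + (-5/6) = 0 -> roots r_1 = 1/3, r_2 = -5/2.
Take r = r_1 = 1/3. Let y(x) = x^r sum_{n>=0} a_n x^n with a_0 = 1.
Substitute y = x^r sum a_n x^n and match x^{r+n}. The recurrence is
  D(n) a_n - 1 a_{n-1} + 3 a_{n-2} = 0,  where D(n) = (r+n)(r+n-1) + (19/6)(r+n) + (-5/6).
  a_n = [1 a_{n-1} - 3 a_{n-2}] / D(n).
Since the indicial polynomial factors as (r - r_1)(r - r_2), D(n) = (r_1 + n - r_1)(r_1 + n - r_2) = n(n + 17/6).
Evaluating step by step (a_0 = 1):
  n = 1: D(1) = 1(1 + 17/6) = 23/6; numerator = 1(1) = 1; a_1 = (1)/(23/6) = 6/23
  n = 2: D(2) = 2(2 + 17/6) = 29/3; numerator = 1(6/23) - 3(1) = -63/23; a_2 = (-63/23)/(29/3) = -189/667
  n = 3: D(3) = 3(3 + 17/6) = 35/2; numerator = 1(-189/667) - 3(6/23) = -711/667; a_3 = (-711/667)/(35/2) = -1422/23345
  n = 4: D(4) = 4(4 + 17/6) = 82/3; numerator = 1(-1422/23345) - 3(-189/667) = 801/1015; a_4 = (801/1015)/(82/3) = 2403/83230

r = 1/3; a_0 = 1; a_1 = 6/23; a_2 = -189/667; a_3 = -1422/23345; a_4 = 2403/83230


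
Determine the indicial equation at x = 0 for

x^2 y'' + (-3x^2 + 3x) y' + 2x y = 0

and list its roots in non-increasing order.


Divide by x^2 to reach normal form y'' + P_1(x) y' + P_2(x) y = 0 with P_1(x) = -3 + 3/x and P_2(x) = 2/x.
x = 0 is a singular point because the y'-coefficient -3 + 3/x has a pole at x = 0 and the y-coefficient 2/x has a pole at x = 0.
It is a regular singular point because x P_1(x) = p(x) = 3 - 3x and x^2 P_2(x) = q(x) = 2x are polynomials, hence analytic at x = 0.
p(0) = 3,  q(0) = 0.
Indicial equation: r(r-1) + p(0) r + q(0) = 0, i.e. r^2 + (p(0) - 1) r + q(0) = 0, i.e. r^2 + 2 r = 0.
Discriminant: (2)^2 - 4(0) = 4, so r = (-2 ± 2)/2.
Solving: r_1 = 0, r_2 = -2.

indicial: r^2 + 2 r = 0; roots r_1 = 0, r_2 = -2


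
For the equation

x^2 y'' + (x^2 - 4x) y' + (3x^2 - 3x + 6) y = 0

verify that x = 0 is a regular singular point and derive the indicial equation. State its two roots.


Divide by x^2 to reach normal form y'' + P_1(x) y' + P_2(x) y = 0 with P_1(x) = 1 - 4/x and P_2(x) = 3 - 3/x + 6/x^2.
x = 0 is a singular point because the y'-coefficient 1 - 4/x has a pole at x = 0 and the y-coefficient 3 - 3/x + 6/x^2 has a pole at x = 0.
It is a regular singular point because x P_1(x) = p(x) = x - 4 and x^2 P_2(x) = q(x) = 3x^2 - 3x + 6 are polynomials, hence analytic at x = 0.
p(0) = -4,  q(0) = 6.
Indicial equation: r(r-1) + p(0) r + q(0) = 0, i.e. r^2 + (p(0) - 1) r + q(0) = 0, i.e. r^2 - 5 r + 6 = 0.
Discriminant: (-5)^2 - 4(6) = 1, so r = (5 ± 1)/2.
Solving: r_1 = 3, r_2 = 2.

indicial: r^2 - 5 r + 6 = 0; roots r_1 = 3, r_2 = 2


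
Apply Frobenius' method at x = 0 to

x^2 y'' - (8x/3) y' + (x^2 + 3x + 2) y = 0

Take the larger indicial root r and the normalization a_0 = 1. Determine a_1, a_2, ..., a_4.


Write in Frobenius form y'' + (p(x)/x) y' + (q(x)/x^2) y = 0:
  p(x) = -8/3,  q(x) = x^2 + 3x + 2.
Indicial equation: r(r-1) + (-8/3) r + (2) = 0 -> roots r_1 = 3, r_2 = 2/3.
Take r = r_1 = 3. Let y(x) = x^r sum_{n>=0} a_n x^n with a_0 = 1.
Substitute y = x^r sum a_n x^n and match x^{r+n}. The recurrence is
  D(n) a_n + 3 a_{n-1} + 1 a_{n-2} = 0,  where D(n) = (r+n)(r+n-1) + (-8/3)(r+n) + (2).
  a_n = [-3 a_{n-1} - 1 a_{n-2}] / D(n).
Since the indicial polynomial factors as (r - r_1)(r - r_2), D(n) = (r_1 + n - r_1)(r_1 + n - r_2) = n(n + 7/3).
Evaluating step by step (a_0 = 1):
  n = 1: D(1) = 1(1 + 7/3) = 10/3; numerator = -3(1) = -3; a_1 = (-3)/(10/3) = -9/10
  n = 2: D(2) = 2(2 + 7/3) = 26/3; numerator = -3(-9/10) - 1(1) = 17/10; a_2 = (17/10)/(26/3) = 51/260
  n = 3: D(3) = 3(3 + 7/3) = 16; numerator = -3(51/260) - 1(-9/10) = 81/260; a_3 = (81/260)/(16) = 81/4160
  n = 4: D(4) = 4(4 + 7/3) = 76/3; numerator = -3(81/4160) - 1(51/260) = -1059/4160; a_4 = (-1059/4160)/(76/3) = -3177/316160

r = 3; a_0 = 1; a_1 = -9/10; a_2 = 51/260; a_3 = 81/4160; a_4 = -3177/316160
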